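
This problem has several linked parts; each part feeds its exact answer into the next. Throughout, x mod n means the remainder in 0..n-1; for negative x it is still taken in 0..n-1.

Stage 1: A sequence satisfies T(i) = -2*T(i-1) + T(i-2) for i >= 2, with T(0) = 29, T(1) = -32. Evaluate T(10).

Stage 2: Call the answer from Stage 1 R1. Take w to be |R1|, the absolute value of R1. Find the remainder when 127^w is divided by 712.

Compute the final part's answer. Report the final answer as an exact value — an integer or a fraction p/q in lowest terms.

Stage 1: T(2) = -2*(-32) + 1*(29) = 93; iterating: T(2)=93, T(3)=-218, T(4)=529, T(5)=-1276, T(6)=3081, T(7)=-7438, T(8)=17957, T(9)=-43352, T(10)=104661; answer 104661
Stage 2: R1 = 104661; w = 104661; squarings mod 712: 127^1=127, 127^2=465, 127^4=489, 127^8=601, 127^16=217, 127^32=97, 127^64=153, 127^128=625, 127^256=449, 127^512=105, 127^1024=345, 127^2048=121, 127^4096=401, 127^8192=601, 127^16384=217, 127^32768=97, 127^65536=153; 127^104661 = 127^1 * 127^4 * 127^16 * 127^64 * 127^128 * 127^2048 * 127^4096 * 127^32768 * 127^65536 = 15 (mod 712); answer 15

15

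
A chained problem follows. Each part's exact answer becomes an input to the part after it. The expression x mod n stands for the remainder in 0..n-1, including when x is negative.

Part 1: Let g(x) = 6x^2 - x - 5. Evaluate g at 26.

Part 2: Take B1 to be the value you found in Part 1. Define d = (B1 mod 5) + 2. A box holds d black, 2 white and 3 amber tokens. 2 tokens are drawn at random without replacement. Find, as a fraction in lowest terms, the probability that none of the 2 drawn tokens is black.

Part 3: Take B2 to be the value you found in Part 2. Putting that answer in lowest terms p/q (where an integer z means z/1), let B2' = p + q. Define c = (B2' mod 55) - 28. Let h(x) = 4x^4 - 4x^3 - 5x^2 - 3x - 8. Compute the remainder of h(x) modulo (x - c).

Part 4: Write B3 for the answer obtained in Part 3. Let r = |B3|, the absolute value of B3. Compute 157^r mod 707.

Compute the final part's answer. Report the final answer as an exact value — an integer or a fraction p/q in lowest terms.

Part 1: 6*(26)^2 - 1*(26)^1 - 5 = (4056) + (-26) + (-5) = 4025; answer 4025
Part 2: B1 = 4025; d = 2; total draws C(7,2) = 21; favorable C(5,2) = 10; P = 10/21; answer 10/21
Part 3: B2 = 10/21; threaded value p + q = 31; c = 3; remainder = value at the root: 4*(3)^4 - 4*(3)^3 - 5*(3)^2 - 3*(3)^1 - 8 = (324) + (-108) + (-45) + (-9) + (-8) = 154; answer 154
Part 4: B3 = 154; r = 154; squarings mod 707: 157^1=157, 157^2=611, 157^4=25, 157^8=625, 157^16=361, 157^32=233, 157^64=557, 157^128=583; 157^154 = 157^2 * 157^8 * 157^16 * 157^128 = 25 (mod 707); answer 25

25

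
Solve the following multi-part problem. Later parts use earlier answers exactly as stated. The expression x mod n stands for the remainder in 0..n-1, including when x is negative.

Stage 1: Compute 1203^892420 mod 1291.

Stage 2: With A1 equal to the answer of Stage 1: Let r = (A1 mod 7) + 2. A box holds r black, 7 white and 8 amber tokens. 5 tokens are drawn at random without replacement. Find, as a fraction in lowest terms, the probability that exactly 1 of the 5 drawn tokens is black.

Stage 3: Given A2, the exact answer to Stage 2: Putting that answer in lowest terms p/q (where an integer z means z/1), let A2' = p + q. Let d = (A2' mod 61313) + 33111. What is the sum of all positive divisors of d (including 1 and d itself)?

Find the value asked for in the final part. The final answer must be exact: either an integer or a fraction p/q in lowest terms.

Stage 1: squarings mod 1291: 1203^1=1203, 1203^2=1289, 1203^4=4, 1203^8=16, 1203^16=256, 1203^32=986, 1203^64=73, 1203^128=165, 1203^256=114, 1203^512=86, 1203^1024=941, 1203^2048=1146, 1203^4096=369, 1203^8192=606, 1203^16384=592, 1203^32768=603, 1203^65536=838, 1203^131072=1231, 1203^262144=1018, 1203^524288=942; 1203^892420 = 1203^4 * 1203^512 * 1203^1024 * 1203^2048 * 1203^4096 * 1203^32768 * 1203^65536 * 1203^262144 * 1203^524288 = 218 (mod 1291); answer 218
Stage 2: A1 = 218; r = 3; total draws C(18,5) = 8568; favorable C(3,1)*C(15,4) = 4095; P = 65/136; answer 65/136
Stage 3: A2 = 65/136; threaded value p + q = 201; d = 33312; 33312 = 2^5 * 3 * 347; sigma = (1 + 2 + 4 + 8 + 16 + 32) * (1 + 3) * (1 + 347) = 63 * 4 * 348 = 87696; answer 87696

87696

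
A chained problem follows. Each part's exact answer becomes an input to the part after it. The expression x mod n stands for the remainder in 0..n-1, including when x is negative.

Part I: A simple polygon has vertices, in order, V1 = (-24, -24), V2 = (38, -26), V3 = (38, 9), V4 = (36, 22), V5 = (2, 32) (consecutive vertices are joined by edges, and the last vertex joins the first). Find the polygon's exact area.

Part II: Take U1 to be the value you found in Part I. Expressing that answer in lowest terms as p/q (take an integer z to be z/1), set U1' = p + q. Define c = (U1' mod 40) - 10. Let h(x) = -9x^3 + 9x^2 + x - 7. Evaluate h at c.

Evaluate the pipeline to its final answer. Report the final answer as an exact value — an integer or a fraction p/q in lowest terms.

2255

Part I: cross terms: (-24*-26 - 38*-24)=1536, (38*9 - 38*-26)=1330, (38*22 - 36*9)=512, (36*32 - 2*22)=1108, (2*-24 - -24*32)=720; twice the area = |5206| = 5206; area = 2603; answer 2603
Part II: U1 = 2603; threaded value p + q = 2604; c = -6; -9*(-6)^3 + 9*(-6)^2 + 1*(-6)^1 - 7 = (1944) + (324) + (-6) + (-7) = 2255; answer 2255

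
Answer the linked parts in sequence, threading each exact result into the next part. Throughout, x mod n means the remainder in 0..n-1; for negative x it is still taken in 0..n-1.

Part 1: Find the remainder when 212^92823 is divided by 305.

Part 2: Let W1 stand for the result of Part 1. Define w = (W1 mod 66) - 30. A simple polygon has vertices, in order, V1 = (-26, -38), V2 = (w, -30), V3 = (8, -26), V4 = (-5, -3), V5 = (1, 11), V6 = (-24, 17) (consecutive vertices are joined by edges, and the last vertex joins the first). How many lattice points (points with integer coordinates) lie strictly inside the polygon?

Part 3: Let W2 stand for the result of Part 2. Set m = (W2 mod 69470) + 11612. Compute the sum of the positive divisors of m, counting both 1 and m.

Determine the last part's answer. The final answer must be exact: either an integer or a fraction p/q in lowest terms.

34544

Part 1: squarings mod 305: 212^1=212, 212^2=109, 212^4=291, 212^8=196, 212^16=291, 212^32=196, 212^64=291, 212^128=196, 212^256=291, 212^512=196, 212^1024=291, 212^2048=196, 212^4096=291, 212^8192=196, 212^16384=291, 212^32768=196, 212^65536=291; 212^92823 = 212^1 * 212^2 * 212^4 * 212^16 * 212^128 * 212^512 * 212^2048 * 212^8192 * 212^16384 * 212^65536 = 233 (mod 305); answer 233
Part 2: W1 = 233; w = 5; cross terms: (-26*-30 - 5*-38)=970, (5*-26 - 8*-30)=110, (8*-3 - -5*-26)=-154, (-5*11 - 1*-3)=-52, (1*17 - -24*11)=281, (-24*-38 - -26*17)=1354; twice the area = |2509| = 2509; area = 2509/2; boundary points = 1 + 1 + 1 + 2 + 1 + 1 = 7; strictly interior points = area - boundary/2 + 1 = 1252; answer 1252
Part 3: W2 = 1252; m = 12864; 12864 = 2^6 * 3 * 67; sigma = (1 + 2 + 4 + 8 + 16 + 32 + 64) * (1 + 3) * (1 + 67) = 127 * 4 * 68 = 34544; answer 34544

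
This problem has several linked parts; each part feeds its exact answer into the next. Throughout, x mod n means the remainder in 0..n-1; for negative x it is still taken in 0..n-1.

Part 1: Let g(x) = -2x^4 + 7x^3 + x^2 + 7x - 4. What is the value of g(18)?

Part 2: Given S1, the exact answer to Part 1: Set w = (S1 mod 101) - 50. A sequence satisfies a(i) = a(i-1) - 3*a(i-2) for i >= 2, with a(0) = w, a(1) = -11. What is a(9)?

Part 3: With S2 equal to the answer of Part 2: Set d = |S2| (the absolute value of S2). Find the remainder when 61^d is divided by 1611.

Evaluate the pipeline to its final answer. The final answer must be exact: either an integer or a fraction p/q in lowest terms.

745

Part 1: -2*(18)^4 + 7*(18)^3 + 1*(18)^2 + 7*(18)^1 - 4 = (-209952) + (40824) + (324) + (126) + (-4) = -168682; answer -168682
Part 2: S1 = -168682; w = 39; a(2) = 1*(-11) - 3*(39) = -128; iterating: a(2)=-128, a(3)=-95, a(4)=289, a(5)=574, a(6)=-293, a(7)=-2015, a(8)=-1136, a(9)=4909; answer 4909
Part 3: S2 = 4909; d = 4909; squarings mod 1611: 61^1=61, 61^2=499, 61^4=907, 61^8=1039, 61^16=151, 61^32=247, 61^64=1402, 61^128=184, 61^256=25, 61^512=625, 61^1024=763, 61^2048=598, 61^4096=1573; 61^4909 = 61^1 * 61^4 * 61^8 * 61^32 * 61^256 * 61^512 * 61^4096 = 745 (mod 1611); answer 745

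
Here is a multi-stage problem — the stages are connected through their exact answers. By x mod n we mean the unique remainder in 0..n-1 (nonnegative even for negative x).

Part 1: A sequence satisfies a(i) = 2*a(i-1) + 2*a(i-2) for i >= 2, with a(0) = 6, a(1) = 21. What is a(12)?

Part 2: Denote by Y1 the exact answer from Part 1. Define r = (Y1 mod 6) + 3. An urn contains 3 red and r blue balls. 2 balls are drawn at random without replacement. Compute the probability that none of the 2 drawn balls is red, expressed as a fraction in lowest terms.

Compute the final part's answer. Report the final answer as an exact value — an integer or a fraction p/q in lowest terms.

Part 1: a(2) = 2*(21) + 2*(6) = 54; iterating: a(2)=54, a(3)=150, a(4)=408, a(5)=1116, a(6)=3048, a(7)=8328, a(8)=22752, a(9)=62160, a(10)=169824, a(11)=463968, a(12)=1267584; answer 1267584
Part 2: Y1 = 1267584; r = 3; total draws C(6,2) = 15; favorable C(3,2) = 3; P = 1/5; answer 1/5

1/5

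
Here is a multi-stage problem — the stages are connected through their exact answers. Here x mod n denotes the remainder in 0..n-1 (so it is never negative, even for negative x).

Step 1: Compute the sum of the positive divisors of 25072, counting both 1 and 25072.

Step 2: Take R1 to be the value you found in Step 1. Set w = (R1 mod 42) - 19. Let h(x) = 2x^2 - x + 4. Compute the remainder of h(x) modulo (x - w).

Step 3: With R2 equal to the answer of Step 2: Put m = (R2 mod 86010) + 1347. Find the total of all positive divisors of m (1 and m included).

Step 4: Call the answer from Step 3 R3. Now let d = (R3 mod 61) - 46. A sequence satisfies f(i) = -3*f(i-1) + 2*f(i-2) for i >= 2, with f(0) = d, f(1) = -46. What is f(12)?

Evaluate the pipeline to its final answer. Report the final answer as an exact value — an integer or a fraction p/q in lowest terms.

33424888

Step 1: 25072 = 2^4 * 1567; sigma = (1 + 2 + 4 + 8 + 16) * (1 + 1567) = 31 * 1568 = 48608; answer 48608
Step 2: R1 = 48608; w = -5; remainder = value at the root: 2*(-5)^2 - 1*(-5)^1 + 4 = (50) + (5) + (4) = 59; answer 59
Step 3: R2 = 59; m = 1406; 1406 = 2 * 19 * 37; sigma = (1 + 2) * (1 + 19) * (1 + 37) = 3 * 20 * 38 = 2280; answer 2280
Step 4: R3 = 2280; d = -23; f(2) = -3*(-46) + 2*(-23) = 92; iterating: f(2)=92, f(3)=-368, f(4)=1288, f(5)=-4600, f(6)=16376, f(7)=-58328, f(8)=207736, f(9)=-739864, f(10)=2635064, f(11)=-9384920, f(12)=33424888; answer 33424888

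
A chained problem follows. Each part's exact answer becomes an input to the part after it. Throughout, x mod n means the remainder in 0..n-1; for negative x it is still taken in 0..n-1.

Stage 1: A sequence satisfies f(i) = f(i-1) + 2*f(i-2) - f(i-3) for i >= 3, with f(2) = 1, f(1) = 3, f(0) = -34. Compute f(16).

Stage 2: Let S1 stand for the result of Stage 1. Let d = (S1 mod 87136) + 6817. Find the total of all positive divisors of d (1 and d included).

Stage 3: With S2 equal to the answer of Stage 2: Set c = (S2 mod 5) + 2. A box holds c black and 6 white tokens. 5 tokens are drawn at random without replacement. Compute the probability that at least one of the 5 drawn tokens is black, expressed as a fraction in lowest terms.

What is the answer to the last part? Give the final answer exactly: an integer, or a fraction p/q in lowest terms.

Stage 1: f(3) = 1*(1) + 2*(3) - 1*(-34) = 41; iterating: f(3)=41, f(4)=40, f(5)=121, f(6)=160, f(7)=362, f(8)=561, f(9)=1125, f(10)=1885, f(11)=3574, f(12)=6219, f(13)=11482, f(14)=20346, f(15)=37091, f(16)=66301; answer 66301
Stage 2: S1 = 66301; d = 73118; 73118 = 2 * 36559; sigma = (1 + 2) * (1 + 36559) = 3 * 36560 = 109680; answer 109680
Stage 3: S2 = 109680; c = 2; total draws C(8,5) = 56; complement C(6,5) = 6; favorable 56 - 6 = 50; P = 25/28; answer 25/28

25/28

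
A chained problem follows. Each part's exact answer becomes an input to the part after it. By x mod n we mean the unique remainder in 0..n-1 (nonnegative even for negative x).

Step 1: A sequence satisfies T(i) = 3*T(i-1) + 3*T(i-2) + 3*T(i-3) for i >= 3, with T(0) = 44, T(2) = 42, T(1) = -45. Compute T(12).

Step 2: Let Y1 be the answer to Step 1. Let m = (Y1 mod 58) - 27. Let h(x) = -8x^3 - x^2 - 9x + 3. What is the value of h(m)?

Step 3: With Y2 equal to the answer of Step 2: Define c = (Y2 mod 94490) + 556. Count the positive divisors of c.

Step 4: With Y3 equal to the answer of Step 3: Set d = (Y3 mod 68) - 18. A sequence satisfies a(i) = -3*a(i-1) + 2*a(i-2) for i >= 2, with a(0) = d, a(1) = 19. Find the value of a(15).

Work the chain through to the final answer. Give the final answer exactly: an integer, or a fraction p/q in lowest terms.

Step 1: T(3) = 3*(42) + 3*(-45) + 3*(44) = 123; iterating: T(3)=123, T(4)=360, T(5)=1575, T(6)=6174, T(7)=24327, T(8)=96228, T(9)=380187, T(10)=1502226, T(11)=5935923, T(12)=23455008; answer 23455008
Step 2: Y1 = 23455008; m = 13; -8*(13)^3 - 1*(13)^2 - 9*(13)^1 + 3 = (-17576) + (-169) + (-117) + (3) = -17859; answer -17859
Step 3: Y2 = -17859; c = 77187; 77187 = 3 * 11 * 2339; number of divisors = (1+1) * (1+1) * (1+1) = 8; answer 8
Step 4: Y3 = 8; d = -10; a(2) = -3*(19) + 2*(-10) = -77; iterating: a(2)=-77, a(3)=269, a(4)=-961, a(5)=3421, a(6)=-12185, a(7)=43397, a(8)=-154561, a(9)=550477, a(10)=-1960553, a(11)=6982613, a(12)=-24868945, a(13)=88572061, a(14)=-315454073, a(15)=1123506341; answer 1123506341

1123506341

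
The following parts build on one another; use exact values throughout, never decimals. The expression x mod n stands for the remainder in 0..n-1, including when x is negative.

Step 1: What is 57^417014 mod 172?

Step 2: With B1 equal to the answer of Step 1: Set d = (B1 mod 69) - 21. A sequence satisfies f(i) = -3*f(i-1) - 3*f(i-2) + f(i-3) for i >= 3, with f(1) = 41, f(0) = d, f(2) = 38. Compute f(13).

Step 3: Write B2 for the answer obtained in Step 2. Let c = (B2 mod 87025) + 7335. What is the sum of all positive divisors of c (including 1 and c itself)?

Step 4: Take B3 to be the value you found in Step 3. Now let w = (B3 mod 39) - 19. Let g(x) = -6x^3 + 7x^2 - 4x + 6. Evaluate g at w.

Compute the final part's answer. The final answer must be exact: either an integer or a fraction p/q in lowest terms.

518

Step 1: squarings mod 172: 57^1=57, 57^2=153, 57^4=17, 57^8=117, 57^16=101, 57^32=53, 57^64=57, 57^128=153, 57^256=17, 57^512=117, 57^1024=101, 57^2048=53, 57^4096=57, 57^8192=153, 57^16384=17, 57^32768=117, 57^65536=101, 57^131072=53, 57^262144=57; 57^417014 = 57^2 * 57^4 * 57^16 * 57^32 * 57^64 * 57^128 * 57^1024 * 57^2048 * 57^4096 * 57^16384 * 57^131072 * 57^262144 = 81 (mod 172); answer 81
Step 2: B1 = 81; d = -9; f(3) = -3*(38) - 3*(41) + 1*(-9) = -246; iterating: f(3)=-246, f(4)=665, f(5)=-1219, f(6)=1416, f(7)=74, f(8)=-5689, f(9)=18261, f(10)=-37642, f(11)=52454, f(12)=-26175, f(13)=-116479; answer -116479
Step 3: B2 = -116479; c = 64906; 64906 = 2 * 17 * 23 * 83; sigma = (1 + 2) * (1 + 17) * (1 + 23) * (1 + 83) = 3 * 18 * 24 * 84 = 108864; answer 108864
Step 4: B3 = 108864; w = -4; -6*(-4)^3 + 7*(-4)^2 - 4*(-4)^1 + 6 = (384) + (112) + (16) + (6) = 518; answer 518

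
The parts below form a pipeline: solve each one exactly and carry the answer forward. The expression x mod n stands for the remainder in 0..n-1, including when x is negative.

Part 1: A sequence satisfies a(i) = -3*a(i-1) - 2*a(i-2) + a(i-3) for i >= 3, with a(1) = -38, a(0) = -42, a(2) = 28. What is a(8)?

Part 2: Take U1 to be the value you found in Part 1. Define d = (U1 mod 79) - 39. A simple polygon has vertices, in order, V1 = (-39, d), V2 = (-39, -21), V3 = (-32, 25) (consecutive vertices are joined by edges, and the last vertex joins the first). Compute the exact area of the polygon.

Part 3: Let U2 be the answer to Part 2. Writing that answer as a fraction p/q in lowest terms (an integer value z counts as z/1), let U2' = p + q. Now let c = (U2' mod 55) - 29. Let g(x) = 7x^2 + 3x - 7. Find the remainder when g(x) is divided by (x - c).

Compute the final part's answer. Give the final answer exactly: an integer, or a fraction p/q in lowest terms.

Part 1: a(3) = -3*(28) - 2*(-38) + 1*(-42) = -50; iterating: a(3)=-50, a(4)=56, a(5)=-40, a(6)=-42, a(7)=262, a(8)=-742; answer -742
Part 2: U1 = -742; d = 9; cross terms: (-39*-21 - -39*9)=1170, (-39*25 - -32*-21)=-1647, (-32*9 - -39*25)=687; twice the area = |210| = 210; area = 105; answer 105
Part 3: U2 = 105; threaded value p + q = 106; c = 22; remainder = value at the root: 7*(22)^2 + 3*(22)^1 - 7 = (3388) + (66) + (-7) = 3447; answer 3447

3447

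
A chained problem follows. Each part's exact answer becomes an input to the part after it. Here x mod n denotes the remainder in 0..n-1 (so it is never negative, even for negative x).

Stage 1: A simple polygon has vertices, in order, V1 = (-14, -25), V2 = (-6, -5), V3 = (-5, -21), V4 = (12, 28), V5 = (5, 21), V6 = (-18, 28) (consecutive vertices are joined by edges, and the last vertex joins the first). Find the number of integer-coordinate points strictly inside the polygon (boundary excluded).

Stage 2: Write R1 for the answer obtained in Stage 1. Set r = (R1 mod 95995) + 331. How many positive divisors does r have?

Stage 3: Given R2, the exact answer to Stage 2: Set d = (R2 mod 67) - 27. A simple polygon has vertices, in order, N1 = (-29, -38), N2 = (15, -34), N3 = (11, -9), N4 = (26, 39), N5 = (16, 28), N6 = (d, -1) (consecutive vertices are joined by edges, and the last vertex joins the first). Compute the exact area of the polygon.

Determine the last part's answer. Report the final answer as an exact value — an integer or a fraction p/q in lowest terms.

3903/2

Stage 1: cross terms: (-14*-5 - -6*-25)=-80, (-6*-21 - -5*-5)=101, (-5*28 - 12*-21)=112, (12*21 - 5*28)=112, (5*28 - -18*21)=518, (-18*-25 - -14*28)=842; twice the area = |1605| = 1605; area = 1605/2; boundary points = 4 + 1 + 1 + 7 + 1 + 1 = 15; strictly interior points = area - boundary/2 + 1 = 796; answer 796
Stage 2: R1 = 796; r = 1127; 1127 = 7^2 * 23; number of divisors = (2+1) * (1+1) = 6; answer 6
Stage 3: R2 = 6; d = -21; cross terms: (-29*-34 - 15*-38)=1556, (15*-9 - 11*-34)=239, (11*39 - 26*-9)=663, (26*28 - 16*39)=104, (16*-1 - -21*28)=572, (-21*-38 - -29*-1)=769; twice the area = |3903| = 3903; area = 3903/2; answer 3903/2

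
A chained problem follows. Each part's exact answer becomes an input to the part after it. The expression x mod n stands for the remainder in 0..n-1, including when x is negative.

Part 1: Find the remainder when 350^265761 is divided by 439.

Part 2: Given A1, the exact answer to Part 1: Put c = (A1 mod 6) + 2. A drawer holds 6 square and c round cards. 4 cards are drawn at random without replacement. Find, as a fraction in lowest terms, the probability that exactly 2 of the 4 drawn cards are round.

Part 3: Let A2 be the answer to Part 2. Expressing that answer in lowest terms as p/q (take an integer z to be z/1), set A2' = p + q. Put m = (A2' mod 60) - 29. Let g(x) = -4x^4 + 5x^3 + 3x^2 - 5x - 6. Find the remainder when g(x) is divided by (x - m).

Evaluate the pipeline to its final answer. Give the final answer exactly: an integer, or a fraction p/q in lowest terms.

-44656

Part 1: squarings mod 439: 350^1=350, 350^2=19, 350^4=361, 350^8=377, 350^16=332, 350^32=35, 350^64=347, 350^128=123, 350^256=203, 350^512=382, 350^1024=176, 350^2048=246, 350^4096=373, 350^8192=405, 350^16384=278, 350^32768=20, 350^65536=400, 350^131072=204, 350^262144=350; 350^265761 = 350^1 * 350^32 * 350^512 * 350^1024 * 350^2048 * 350^262144 = 331 (mod 439); answer 331
Part 2: A1 = 331; c = 3; total draws C(9,4) = 126; favorable C(3,2)*C(6,2) = 45; P = 5/14; answer 5/14
Part 3: A2 = 5/14; threaded value p + q = 19; m = -10; remainder = value at the root: -4*(-10)^4 + 5*(-10)^3 + 3*(-10)^2 - 5*(-10)^1 - 6 = (-40000) + (-5000) + (300) + (50) + (-6) = -44656; answer -44656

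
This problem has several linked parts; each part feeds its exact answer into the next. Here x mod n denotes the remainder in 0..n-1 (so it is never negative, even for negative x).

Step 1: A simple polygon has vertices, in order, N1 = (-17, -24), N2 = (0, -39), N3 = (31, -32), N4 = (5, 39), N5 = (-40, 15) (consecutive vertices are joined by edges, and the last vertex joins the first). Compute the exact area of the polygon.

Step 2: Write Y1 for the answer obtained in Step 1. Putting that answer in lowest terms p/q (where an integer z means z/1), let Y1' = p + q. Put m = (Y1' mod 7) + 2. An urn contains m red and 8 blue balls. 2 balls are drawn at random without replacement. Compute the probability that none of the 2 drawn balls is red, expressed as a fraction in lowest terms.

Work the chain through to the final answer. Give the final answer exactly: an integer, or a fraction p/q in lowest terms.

Step 1: cross terms: (-17*-39 - 0*-24)=663, (0*-32 - 31*-39)=1209, (31*39 - 5*-32)=1369, (5*15 - -40*39)=1635, (-40*-24 - -17*15)=1215; twice the area = |6091| = 6091; area = 6091/2; answer 6091/2
Step 2: Y1 = 6091/2; threaded value p + q = 6093; m = 5; total draws C(13,2) = 78; favorable C(8,2) = 28; P = 14/39; answer 14/39

14/39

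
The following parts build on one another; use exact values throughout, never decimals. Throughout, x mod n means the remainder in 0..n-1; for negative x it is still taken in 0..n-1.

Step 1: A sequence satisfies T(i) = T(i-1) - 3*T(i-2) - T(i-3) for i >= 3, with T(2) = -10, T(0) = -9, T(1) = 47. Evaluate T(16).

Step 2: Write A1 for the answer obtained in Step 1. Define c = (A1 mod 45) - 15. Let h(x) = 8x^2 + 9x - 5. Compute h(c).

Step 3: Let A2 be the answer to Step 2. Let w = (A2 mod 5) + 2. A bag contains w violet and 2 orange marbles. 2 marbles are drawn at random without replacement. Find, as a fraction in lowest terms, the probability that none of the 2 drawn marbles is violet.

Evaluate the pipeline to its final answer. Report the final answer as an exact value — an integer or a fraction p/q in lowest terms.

1/28

Step 1: T(3) = 1*(-10) - 3*(47) - 1*(-9) = -142; iterating: T(3)=-142, T(4)=-159, T(5)=277, T(6)=896, T(7)=224, T(8)=-2741, T(9)=-4309, T(10)=3690, T(11)=19358, T(12)=12597, T(13)=-49167, T(14)=-106316, T(15)=28588, T(16)=396703; answer 396703
Step 2: A1 = 396703; c = 13; 8*(13)^2 + 9*(13)^1 - 5 = (1352) + (117) + (-5) = 1464; answer 1464
Step 3: A2 = 1464; w = 6; total draws C(8,2) = 28; favorable C(2,2) = 1; P = 1/28; answer 1/28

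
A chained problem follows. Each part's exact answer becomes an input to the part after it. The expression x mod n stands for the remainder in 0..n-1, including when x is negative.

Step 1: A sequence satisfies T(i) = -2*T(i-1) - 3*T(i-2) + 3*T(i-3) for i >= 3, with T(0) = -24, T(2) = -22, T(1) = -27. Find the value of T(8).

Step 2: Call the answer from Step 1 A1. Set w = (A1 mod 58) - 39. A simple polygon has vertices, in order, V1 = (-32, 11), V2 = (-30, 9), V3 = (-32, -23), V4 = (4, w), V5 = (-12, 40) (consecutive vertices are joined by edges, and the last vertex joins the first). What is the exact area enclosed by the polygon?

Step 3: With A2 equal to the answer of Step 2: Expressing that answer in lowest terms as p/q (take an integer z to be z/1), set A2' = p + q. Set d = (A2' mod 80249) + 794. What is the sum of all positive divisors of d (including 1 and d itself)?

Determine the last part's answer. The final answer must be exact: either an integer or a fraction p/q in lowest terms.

2880

Step 1: T(3) = -2*(-22) - 3*(-27) + 3*(-24) = 53; iterating: T(3)=53, T(4)=-121, T(5)=17, T(6)=488, T(7)=-1390, T(8)=1367; answer 1367
Step 2: A1 = 1367; w = -6; cross terms: (-32*9 - -30*11)=42, (-30*-23 - -32*9)=978, (-32*-6 - 4*-23)=284, (4*40 - -12*-6)=88, (-12*11 - -32*40)=1148; twice the area = |2540| = 2540; area = 1270; answer 1270
Step 3: A2 = 1270; threaded value p + q = 1271; d = 2065; 2065 = 5 * 7 * 59; sigma = (1 + 5) * (1 + 7) * (1 + 59) = 6 * 8 * 60 = 2880; answer 2880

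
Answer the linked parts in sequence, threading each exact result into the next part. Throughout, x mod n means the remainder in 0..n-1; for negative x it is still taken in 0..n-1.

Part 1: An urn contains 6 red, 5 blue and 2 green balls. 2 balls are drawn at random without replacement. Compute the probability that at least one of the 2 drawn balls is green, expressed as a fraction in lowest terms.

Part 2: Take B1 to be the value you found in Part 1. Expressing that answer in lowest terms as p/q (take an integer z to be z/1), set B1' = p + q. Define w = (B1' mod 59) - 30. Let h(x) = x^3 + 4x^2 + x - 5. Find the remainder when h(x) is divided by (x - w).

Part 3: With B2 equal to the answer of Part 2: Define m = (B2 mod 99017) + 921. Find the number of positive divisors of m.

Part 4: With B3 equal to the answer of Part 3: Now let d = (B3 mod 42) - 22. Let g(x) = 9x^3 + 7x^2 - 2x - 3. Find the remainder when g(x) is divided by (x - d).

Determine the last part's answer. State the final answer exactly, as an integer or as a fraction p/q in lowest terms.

Part 1: total draws C(13,2) = 78; complement C(11,2) = 55; favorable 78 - 55 = 23; P = 23/78; answer 23/78
Part 2: B1 = 23/78; threaded value p + q = 101; w = 12; remainder = value at the root: 1*(12)^3 + 4*(12)^2 + 1*(12)^1 - 5 = (1728) + (576) + (12) + (-5) = 2311; answer 2311
Part 3: B2 = 2311; m = 3232; 3232 = 2^5 * 101; number of divisors = (5+1) * (1+1) = 12; answer 12
Part 4: B3 = 12; d = -10; remainder = value at the root: 9*(-10)^3 + 7*(-10)^2 - 2*(-10)^1 - 3 = (-9000) + (700) + (20) + (-3) = -8283; answer -8283

-8283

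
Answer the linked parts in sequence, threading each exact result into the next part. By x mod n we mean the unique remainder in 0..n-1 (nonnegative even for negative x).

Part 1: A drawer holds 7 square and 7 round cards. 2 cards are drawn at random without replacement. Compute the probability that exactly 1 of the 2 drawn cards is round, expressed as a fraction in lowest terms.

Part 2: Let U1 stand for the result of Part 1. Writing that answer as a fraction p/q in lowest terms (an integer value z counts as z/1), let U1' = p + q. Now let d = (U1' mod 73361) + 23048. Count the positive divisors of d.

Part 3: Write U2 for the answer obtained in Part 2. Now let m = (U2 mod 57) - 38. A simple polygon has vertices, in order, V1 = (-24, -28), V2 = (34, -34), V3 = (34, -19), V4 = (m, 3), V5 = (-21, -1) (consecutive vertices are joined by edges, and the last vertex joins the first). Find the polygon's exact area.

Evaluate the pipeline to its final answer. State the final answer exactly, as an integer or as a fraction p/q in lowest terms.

Part 1: total draws C(14,2) = 91; favorable C(7,1)*C(7,1) = 49; P = 7/13; answer 7/13
Part 2: U1 = 7/13; threaded value p + q = 20; d = 23068; 23068 = 2^2 * 73 * 79; number of divisors = (2+1) * (1+1) * (1+1) = 12; answer 12
Part 3: U2 = 12; m = -26; cross terms: (-24*-34 - 34*-28)=1768, (34*-19 - 34*-34)=510, (34*3 - -26*-19)=-392, (-26*-1 - -21*3)=89, (-21*-28 - -24*-1)=564; twice the area = |2539| = 2539; area = 2539/2; answer 2539/2

2539/2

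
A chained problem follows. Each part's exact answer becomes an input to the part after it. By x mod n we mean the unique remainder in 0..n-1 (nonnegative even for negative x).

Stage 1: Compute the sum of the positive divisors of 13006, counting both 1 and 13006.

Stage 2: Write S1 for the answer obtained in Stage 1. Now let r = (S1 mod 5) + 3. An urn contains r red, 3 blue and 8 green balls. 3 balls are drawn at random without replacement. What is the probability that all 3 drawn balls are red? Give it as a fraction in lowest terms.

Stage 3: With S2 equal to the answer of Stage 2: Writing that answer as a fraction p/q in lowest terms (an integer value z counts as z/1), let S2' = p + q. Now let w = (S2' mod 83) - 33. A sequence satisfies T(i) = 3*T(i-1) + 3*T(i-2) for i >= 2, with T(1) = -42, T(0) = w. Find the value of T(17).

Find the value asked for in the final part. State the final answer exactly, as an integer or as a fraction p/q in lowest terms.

Stage 1: 13006 = 2 * 7 * 929; sigma = (1 + 2) * (1 + 7) * (1 + 929) = 3 * 8 * 930 = 22320; answer 22320
Stage 2: S1 = 22320; r = 3; total draws C(14,3) = 364; favorable C(3,3) = 1; P = 1/364; answer 1/364
Stage 3: S2 = 1/364; threaded value p + q = 365; w = 0; T(2) = 3*(-42) + 3*(0) = -126; iterating: T(2)=-126, T(3)=-504, T(4)=-1890, T(5)=-7182, T(6)=-27216, T(7)=-103194, T(8)=-391230, T(9)=-1483272, T(10)=-5623506, T(11)=-21320334, T(12)=-80831520, T(13)=-306455562, T(14)=-1161861246, T(15)=-4404950424, T(16)=-16700435010, T(17)=-63316156302; answer -63316156302

-63316156302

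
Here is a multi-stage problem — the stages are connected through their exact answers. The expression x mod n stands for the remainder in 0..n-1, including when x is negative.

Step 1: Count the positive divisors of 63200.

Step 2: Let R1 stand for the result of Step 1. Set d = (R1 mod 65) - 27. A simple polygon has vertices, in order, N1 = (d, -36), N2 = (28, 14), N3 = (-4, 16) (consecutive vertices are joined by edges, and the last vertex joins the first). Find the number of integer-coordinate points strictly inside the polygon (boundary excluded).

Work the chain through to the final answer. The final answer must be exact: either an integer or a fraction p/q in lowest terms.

Step 1: 63200 = 2^5 * 5^2 * 79; number of divisors = (5+1) * (2+1) * (1+1) = 36; answer 36
Step 2: R1 = 36; d = 9; cross terms: (9*14 - 28*-36)=1134, (28*16 - -4*14)=504, (-4*-36 - 9*16)=0; twice the area = |1638| = 1638; area = 819; boundary points = 1 + 2 + 13 = 16; strictly interior points = area - boundary/2 + 1 = 812; answer 812

812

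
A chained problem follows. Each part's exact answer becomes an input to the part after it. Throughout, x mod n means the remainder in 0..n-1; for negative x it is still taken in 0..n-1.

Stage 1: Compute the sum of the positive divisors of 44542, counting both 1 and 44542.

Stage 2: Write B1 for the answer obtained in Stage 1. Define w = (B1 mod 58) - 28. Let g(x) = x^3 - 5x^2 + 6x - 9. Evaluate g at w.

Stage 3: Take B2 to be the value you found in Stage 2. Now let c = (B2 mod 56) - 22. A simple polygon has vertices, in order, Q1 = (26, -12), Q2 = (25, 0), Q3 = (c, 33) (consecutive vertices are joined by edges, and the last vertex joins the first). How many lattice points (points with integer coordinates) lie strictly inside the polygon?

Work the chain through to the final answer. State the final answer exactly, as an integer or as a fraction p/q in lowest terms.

Stage 1: 44542 = 2 * 22271; sigma = (1 + 2) * (1 + 22271) = 3 * 22272 = 66816; answer 66816
Stage 2: B1 = 66816; w = -28; 1*(-28)^3 - 5*(-28)^2 + 6*(-28)^1 - 9 = (-21952) + (-3920) + (-168) + (-9) = -26049; answer -26049
Stage 3: B2 = -26049; c = 25; cross terms: (26*0 - 25*-12)=300, (25*33 - 25*0)=825, (25*-12 - 26*33)=-1158; twice the area = |-33| = 33; area = 33/2; boundary points = 1 + 33 + 1 = 35; strictly interior points = area - boundary/2 + 1 = 0; answer 0

0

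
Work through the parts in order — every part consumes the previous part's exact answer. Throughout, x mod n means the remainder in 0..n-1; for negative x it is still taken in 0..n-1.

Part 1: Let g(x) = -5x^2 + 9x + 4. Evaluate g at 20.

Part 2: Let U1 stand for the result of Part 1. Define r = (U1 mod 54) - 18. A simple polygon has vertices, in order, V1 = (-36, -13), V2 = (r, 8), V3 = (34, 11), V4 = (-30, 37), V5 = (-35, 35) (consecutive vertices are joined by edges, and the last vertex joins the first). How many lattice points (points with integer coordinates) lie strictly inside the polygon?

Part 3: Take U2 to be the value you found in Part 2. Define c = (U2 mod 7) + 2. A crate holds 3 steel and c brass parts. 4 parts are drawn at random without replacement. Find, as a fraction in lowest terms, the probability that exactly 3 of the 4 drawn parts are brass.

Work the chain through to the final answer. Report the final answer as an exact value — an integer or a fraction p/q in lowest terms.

Part 1: -5*(20)^2 + 9*(20)^1 + 4 = (-2000) + (180) + (4) = -1816; answer -1816
Part 2: U1 = -1816; r = 2; cross terms: (-36*8 - 2*-13)=-262, (2*11 - 34*8)=-250, (34*37 - -30*11)=1588, (-30*35 - -35*37)=245, (-35*-13 - -36*35)=1715; twice the area = |3036| = 3036; area = 1518; boundary points = 1 + 1 + 2 + 1 + 1 = 6; strictly interior points = area - boundary/2 + 1 = 1516; answer 1516
Part 3: U2 = 1516; c = 6; total draws C(9,4) = 126; favorable C(6,3)*C(3,1) = 60; P = 10/21; answer 10/21

10/21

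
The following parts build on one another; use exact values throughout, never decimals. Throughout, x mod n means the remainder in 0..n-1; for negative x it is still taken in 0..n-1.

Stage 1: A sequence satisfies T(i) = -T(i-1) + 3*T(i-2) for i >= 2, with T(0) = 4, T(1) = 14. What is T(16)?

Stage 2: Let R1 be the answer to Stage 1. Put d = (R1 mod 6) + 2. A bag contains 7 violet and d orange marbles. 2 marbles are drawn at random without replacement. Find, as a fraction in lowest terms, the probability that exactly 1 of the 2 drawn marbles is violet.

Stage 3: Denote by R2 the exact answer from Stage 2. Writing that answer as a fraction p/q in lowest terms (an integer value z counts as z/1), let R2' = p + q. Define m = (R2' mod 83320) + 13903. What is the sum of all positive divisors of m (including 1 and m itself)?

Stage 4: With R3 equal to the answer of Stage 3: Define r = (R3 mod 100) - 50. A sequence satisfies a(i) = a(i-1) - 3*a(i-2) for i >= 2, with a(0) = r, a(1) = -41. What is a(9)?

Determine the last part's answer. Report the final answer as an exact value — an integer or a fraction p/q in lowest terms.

Stage 1: T(2) = -1*(14) + 3*(4) = -2; iterating: T(2)=-2, T(3)=44, T(4)=-50, T(5)=182, T(6)=-332, T(7)=878, T(8)=-1874, T(9)=4508, T(10)=-10130, T(11)=23654, T(12)=-54044, T(13)=125006, T(14)=-287138, T(15)=662156, T(16)=-1523570; answer -1523570
Stage 2: R1 = -1523570; d = 6; total draws C(13,2) = 78; favorable C(7,1)*C(6,1) = 42; P = 7/13; answer 7/13
Stage 3: R2 = 7/13; threaded value p + q = 20; m = 13923; 13923 = 3^2 * 7 * 13 * 17; sigma = (1 + 3 + 9) * (1 + 7) * (1 + 13) * (1 + 17) = 13 * 8 * 14 * 18 = 26208; answer 26208
Stage 4: R3 = 26208; r = -42; a(2) = 1*(-41) - 3*(-42) = 85; iterating: a(2)=85, a(3)=208, a(4)=-47, a(5)=-671, a(6)=-530, a(7)=1483, a(8)=3073, a(9)=-1376; answer -1376

-1376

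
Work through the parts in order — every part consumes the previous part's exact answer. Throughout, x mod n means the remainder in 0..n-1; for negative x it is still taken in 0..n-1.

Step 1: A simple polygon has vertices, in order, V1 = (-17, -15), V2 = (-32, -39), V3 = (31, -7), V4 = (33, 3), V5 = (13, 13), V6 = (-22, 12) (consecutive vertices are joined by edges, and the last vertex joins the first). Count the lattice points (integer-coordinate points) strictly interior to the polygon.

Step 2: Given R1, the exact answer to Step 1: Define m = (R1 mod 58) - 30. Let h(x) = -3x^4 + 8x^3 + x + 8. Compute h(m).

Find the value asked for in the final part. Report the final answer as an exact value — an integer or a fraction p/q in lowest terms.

-25516

Step 1: cross terms: (-17*-39 - -32*-15)=183, (-32*-7 - 31*-39)=1433, (31*3 - 33*-7)=324, (33*13 - 13*3)=390, (13*12 - -22*13)=442, (-22*-15 - -17*12)=534; twice the area = |3306| = 3306; area = 1653; boundary points = 3 + 1 + 2 + 10 + 1 + 1 = 18; strictly interior points = area - boundary/2 + 1 = 1645; answer 1645
Step 2: R1 = 1645; m = -9; -3*(-9)^4 + 8*(-9)^3 + 1*(-9)^1 + 8 = (-19683) + (-5832) + (-9) + (8) = -25516; answer -25516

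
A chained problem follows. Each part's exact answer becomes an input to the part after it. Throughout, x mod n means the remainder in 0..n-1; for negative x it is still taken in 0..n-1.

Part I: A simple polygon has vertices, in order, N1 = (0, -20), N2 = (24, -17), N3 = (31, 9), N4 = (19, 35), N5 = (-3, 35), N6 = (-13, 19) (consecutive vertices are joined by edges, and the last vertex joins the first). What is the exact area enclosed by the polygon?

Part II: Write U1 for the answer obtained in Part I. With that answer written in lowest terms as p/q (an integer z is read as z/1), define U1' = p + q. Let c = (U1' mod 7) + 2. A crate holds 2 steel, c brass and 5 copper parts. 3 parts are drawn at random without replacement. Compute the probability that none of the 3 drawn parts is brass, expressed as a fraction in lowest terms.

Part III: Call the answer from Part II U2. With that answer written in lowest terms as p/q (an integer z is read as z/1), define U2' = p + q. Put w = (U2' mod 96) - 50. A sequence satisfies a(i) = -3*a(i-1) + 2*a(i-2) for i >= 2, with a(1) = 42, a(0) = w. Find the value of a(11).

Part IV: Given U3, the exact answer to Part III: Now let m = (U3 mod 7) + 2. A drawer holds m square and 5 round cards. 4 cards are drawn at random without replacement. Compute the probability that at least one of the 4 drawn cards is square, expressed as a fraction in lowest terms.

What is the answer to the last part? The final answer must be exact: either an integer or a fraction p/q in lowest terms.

142/143

Part I: cross terms: (0*-17 - 24*-20)=480, (24*9 - 31*-17)=743, (31*35 - 19*9)=914, (19*35 - -3*35)=770, (-3*19 - -13*35)=398, (-13*-20 - 0*19)=260; twice the area = |3565| = 3565; area = 3565/2; answer 3565/2
Part II: U1 = 3565/2; threaded value p + q = 3567; c = 6; total draws C(13,3) = 286; favorable C(7,3) = 35; P = 35/286; answer 35/286
Part III: U2 = 35/286; threaded value p + q = 321; w = -17; a(2) = -3*(42) + 2*(-17) = -160; iterating: a(2)=-160, a(3)=564, a(4)=-2012, a(5)=7164, a(6)=-25516, a(7)=90876, a(8)=-323660, a(9)=1152732, a(10)=-4105516, a(11)=14622012; answer 14622012
Part IV: U3 = 14622012; m = 8; total draws C(13,4) = 715; complement C(5,4) = 5; favorable 715 - 5 = 710; P = 142/143; answer 142/143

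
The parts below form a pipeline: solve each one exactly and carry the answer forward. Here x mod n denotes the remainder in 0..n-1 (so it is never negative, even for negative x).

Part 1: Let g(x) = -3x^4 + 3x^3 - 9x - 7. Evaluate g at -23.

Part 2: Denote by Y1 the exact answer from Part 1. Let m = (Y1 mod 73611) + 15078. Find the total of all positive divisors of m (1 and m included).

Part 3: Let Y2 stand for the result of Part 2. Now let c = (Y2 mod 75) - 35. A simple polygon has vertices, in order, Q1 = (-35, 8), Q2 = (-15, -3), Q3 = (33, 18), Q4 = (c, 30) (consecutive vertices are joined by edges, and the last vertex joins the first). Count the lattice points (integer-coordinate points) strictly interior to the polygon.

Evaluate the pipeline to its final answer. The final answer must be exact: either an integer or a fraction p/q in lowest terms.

Part 1: -3*(-23)^4 + 3*(-23)^3 - 9*(-23)^1 - 7 = (-839523) + (-36501) + (207) + (-7) = -875824; answer -875824
Part 2: Y1 = -875824; m = 22586; 22586 = 2 * 23 * 491; sigma = (1 + 2) * (1 + 23) * (1 + 491) = 3 * 24 * 492 = 35424; answer 35424
Part 3: Y2 = 35424; c = -11; cross terms: (-35*-3 - -15*8)=225, (-15*18 - 33*-3)=-171, (33*30 - -11*18)=1188, (-11*8 - -35*30)=962; twice the area = |2204| = 2204; area = 1102; boundary points = 1 + 3 + 4 + 2 = 10; strictly interior points = area - boundary/2 + 1 = 1098; answer 1098

1098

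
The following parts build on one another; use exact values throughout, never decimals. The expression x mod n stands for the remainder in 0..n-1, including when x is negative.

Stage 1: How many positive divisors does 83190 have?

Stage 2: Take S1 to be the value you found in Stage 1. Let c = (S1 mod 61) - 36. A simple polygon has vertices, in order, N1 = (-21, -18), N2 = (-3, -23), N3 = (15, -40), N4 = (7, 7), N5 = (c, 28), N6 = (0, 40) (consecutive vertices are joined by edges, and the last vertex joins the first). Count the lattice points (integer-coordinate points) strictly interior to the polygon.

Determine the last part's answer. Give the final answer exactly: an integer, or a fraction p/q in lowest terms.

1088

Stage 1: 83190 = 2 * 3 * 5 * 47 * 59; number of divisors = (1+1) * (1+1) * (1+1) * (1+1) * (1+1) = 32; answer 32
Stage 2: S1 = 32; c = -4; cross terms: (-21*-23 - -3*-18)=429, (-3*-40 - 15*-23)=465, (15*7 - 7*-40)=385, (7*28 - -4*7)=224, (-4*40 - 0*28)=-160, (0*-18 - -21*40)=840; twice the area = |2183| = 2183; area = 2183/2; boundary points = 1 + 1 + 1 + 1 + 4 + 1 = 9; strictly interior points = area - boundary/2 + 1 = 1088; answer 1088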